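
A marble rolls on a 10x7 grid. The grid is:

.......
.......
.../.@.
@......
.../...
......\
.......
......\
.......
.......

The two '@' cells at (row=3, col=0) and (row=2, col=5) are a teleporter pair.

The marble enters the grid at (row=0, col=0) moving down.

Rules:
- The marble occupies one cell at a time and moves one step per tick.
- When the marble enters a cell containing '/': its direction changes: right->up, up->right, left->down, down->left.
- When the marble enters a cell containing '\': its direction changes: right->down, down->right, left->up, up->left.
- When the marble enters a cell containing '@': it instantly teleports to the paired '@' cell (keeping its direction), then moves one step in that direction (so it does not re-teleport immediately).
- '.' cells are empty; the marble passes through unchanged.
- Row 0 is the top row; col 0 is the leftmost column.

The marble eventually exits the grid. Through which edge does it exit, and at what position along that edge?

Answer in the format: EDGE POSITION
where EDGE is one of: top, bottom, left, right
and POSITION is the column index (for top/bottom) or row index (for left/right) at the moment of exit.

Step 1: enter (0,0), '.' pass, move down to (1,0)
Step 2: enter (1,0), '.' pass, move down to (2,0)
Step 3: enter (2,0), '.' pass, move down to (3,0)
Step 4: enter (3,0), '@' teleport (3,0)->(2,5), also enter (2,5), move down to (3,5)
Step 5: enter (3,5), '.' pass, move down to (4,5)
Step 6: enter (4,5), '.' pass, move down to (5,5)
Step 7: enter (5,5), '.' pass, move down to (6,5)
Step 8: enter (6,5), '.' pass, move down to (7,5)
Step 9: enter (7,5), '.' pass, move down to (8,5)
Step 10: enter (8,5), '.' pass, move down to (9,5)
Step 11: enter (9,5), '.' pass, move down to (10,5)
Step 12: at (10,5) — EXIT via bottom edge, pos 5

Answer: bottom 5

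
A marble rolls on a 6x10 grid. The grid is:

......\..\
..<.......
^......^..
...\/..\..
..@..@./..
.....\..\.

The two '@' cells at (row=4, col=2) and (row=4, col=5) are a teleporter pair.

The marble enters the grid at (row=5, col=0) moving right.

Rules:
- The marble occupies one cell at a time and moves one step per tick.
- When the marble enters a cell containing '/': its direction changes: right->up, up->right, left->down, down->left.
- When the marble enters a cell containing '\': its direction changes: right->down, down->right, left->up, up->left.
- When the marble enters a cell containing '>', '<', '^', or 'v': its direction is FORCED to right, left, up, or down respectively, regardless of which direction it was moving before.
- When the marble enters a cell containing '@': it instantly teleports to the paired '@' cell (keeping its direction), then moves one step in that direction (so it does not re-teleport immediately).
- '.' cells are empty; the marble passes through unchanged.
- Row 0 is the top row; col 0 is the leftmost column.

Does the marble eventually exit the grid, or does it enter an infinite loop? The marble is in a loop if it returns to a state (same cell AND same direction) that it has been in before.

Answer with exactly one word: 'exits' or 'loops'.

Answer: exits

Derivation:
Step 1: enter (5,0), '.' pass, move right to (5,1)
Step 2: enter (5,1), '.' pass, move right to (5,2)
Step 3: enter (5,2), '.' pass, move right to (5,3)
Step 4: enter (5,3), '.' pass, move right to (5,4)
Step 5: enter (5,4), '.' pass, move right to (5,5)
Step 6: enter (5,5), '\' deflects right->down, move down to (6,5)
Step 7: at (6,5) — EXIT via bottom edge, pos 5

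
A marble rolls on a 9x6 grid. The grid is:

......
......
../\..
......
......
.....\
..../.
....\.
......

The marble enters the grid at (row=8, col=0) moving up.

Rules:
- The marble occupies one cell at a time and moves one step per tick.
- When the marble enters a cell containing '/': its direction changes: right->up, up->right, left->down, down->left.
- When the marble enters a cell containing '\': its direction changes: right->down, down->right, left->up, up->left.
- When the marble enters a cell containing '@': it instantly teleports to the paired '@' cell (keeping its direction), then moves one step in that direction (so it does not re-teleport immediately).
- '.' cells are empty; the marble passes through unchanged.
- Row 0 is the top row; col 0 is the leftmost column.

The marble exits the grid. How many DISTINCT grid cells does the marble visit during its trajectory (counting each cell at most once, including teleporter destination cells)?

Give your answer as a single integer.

Answer: 9

Derivation:
Step 1: enter (8,0), '.' pass, move up to (7,0)
Step 2: enter (7,0), '.' pass, move up to (6,0)
Step 3: enter (6,0), '.' pass, move up to (5,0)
Step 4: enter (5,0), '.' pass, move up to (4,0)
Step 5: enter (4,0), '.' pass, move up to (3,0)
Step 6: enter (3,0), '.' pass, move up to (2,0)
Step 7: enter (2,0), '.' pass, move up to (1,0)
Step 8: enter (1,0), '.' pass, move up to (0,0)
Step 9: enter (0,0), '.' pass, move up to (-1,0)
Step 10: at (-1,0) — EXIT via top edge, pos 0
Distinct cells visited: 9 (path length 9)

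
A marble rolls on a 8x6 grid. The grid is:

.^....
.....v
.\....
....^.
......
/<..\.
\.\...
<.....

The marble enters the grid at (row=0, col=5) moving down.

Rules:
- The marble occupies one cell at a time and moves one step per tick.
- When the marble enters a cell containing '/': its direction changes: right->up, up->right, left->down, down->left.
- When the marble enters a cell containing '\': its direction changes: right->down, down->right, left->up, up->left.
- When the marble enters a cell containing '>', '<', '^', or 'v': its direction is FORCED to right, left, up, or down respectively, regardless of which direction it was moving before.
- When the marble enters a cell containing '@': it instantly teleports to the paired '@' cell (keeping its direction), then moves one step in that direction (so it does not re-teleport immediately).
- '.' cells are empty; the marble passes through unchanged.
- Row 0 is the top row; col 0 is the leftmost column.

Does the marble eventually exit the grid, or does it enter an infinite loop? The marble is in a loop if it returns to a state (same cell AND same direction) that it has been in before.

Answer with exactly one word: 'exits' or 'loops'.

Step 1: enter (0,5), '.' pass, move down to (1,5)
Step 2: enter (1,5), 'v' forces down->down, move down to (2,5)
Step 3: enter (2,5), '.' pass, move down to (3,5)
Step 4: enter (3,5), '.' pass, move down to (4,5)
Step 5: enter (4,5), '.' pass, move down to (5,5)
Step 6: enter (5,5), '.' pass, move down to (6,5)
Step 7: enter (6,5), '.' pass, move down to (7,5)
Step 8: enter (7,5), '.' pass, move down to (8,5)
Step 9: at (8,5) — EXIT via bottom edge, pos 5

Answer: exits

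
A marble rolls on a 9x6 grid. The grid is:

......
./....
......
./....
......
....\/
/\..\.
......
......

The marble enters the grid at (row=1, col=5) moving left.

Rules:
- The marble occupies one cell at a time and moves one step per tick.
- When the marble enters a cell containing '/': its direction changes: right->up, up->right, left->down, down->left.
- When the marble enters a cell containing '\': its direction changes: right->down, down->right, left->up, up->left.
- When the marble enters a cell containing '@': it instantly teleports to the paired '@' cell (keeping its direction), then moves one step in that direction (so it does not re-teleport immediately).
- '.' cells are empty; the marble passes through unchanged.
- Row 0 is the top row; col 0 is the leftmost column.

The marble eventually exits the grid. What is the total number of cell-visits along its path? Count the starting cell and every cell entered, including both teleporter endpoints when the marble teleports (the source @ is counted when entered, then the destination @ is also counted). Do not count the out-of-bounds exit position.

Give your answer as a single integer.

Answer: 8

Derivation:
Step 1: enter (1,5), '.' pass, move left to (1,4)
Step 2: enter (1,4), '.' pass, move left to (1,3)
Step 3: enter (1,3), '.' pass, move left to (1,2)
Step 4: enter (1,2), '.' pass, move left to (1,1)
Step 5: enter (1,1), '/' deflects left->down, move down to (2,1)
Step 6: enter (2,1), '.' pass, move down to (3,1)
Step 7: enter (3,1), '/' deflects down->left, move left to (3,0)
Step 8: enter (3,0), '.' pass, move left to (3,-1)
Step 9: at (3,-1) — EXIT via left edge, pos 3
Path length (cell visits): 8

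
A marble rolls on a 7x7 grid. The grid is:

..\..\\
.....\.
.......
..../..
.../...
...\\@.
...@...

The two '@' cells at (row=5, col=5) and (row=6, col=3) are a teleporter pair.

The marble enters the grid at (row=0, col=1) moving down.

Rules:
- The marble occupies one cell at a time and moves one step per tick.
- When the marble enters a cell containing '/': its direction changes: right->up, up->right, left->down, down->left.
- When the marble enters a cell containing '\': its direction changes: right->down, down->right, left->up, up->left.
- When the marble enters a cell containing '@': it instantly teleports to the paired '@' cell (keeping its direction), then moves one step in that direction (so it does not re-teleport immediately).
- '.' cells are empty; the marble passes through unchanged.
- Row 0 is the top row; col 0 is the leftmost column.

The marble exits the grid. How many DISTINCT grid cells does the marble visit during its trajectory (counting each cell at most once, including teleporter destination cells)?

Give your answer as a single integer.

Step 1: enter (0,1), '.' pass, move down to (1,1)
Step 2: enter (1,1), '.' pass, move down to (2,1)
Step 3: enter (2,1), '.' pass, move down to (3,1)
Step 4: enter (3,1), '.' pass, move down to (4,1)
Step 5: enter (4,1), '.' pass, move down to (5,1)
Step 6: enter (5,1), '.' pass, move down to (6,1)
Step 7: enter (6,1), '.' pass, move down to (7,1)
Step 8: at (7,1) — EXIT via bottom edge, pos 1
Distinct cells visited: 7 (path length 7)

Answer: 7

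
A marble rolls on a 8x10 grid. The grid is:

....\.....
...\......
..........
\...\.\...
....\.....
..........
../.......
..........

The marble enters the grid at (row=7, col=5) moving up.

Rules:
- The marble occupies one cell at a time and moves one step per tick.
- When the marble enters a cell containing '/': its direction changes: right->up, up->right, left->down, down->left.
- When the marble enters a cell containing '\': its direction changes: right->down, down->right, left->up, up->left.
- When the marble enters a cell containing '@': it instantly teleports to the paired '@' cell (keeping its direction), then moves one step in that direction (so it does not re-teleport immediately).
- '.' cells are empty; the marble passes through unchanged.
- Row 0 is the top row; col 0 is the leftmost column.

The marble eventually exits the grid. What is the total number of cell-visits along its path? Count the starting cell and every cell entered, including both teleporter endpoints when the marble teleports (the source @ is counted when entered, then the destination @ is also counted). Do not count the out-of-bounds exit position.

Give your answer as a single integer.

Answer: 8

Derivation:
Step 1: enter (7,5), '.' pass, move up to (6,5)
Step 2: enter (6,5), '.' pass, move up to (5,5)
Step 3: enter (5,5), '.' pass, move up to (4,5)
Step 4: enter (4,5), '.' pass, move up to (3,5)
Step 5: enter (3,5), '.' pass, move up to (2,5)
Step 6: enter (2,5), '.' pass, move up to (1,5)
Step 7: enter (1,5), '.' pass, move up to (0,5)
Step 8: enter (0,5), '.' pass, move up to (-1,5)
Step 9: at (-1,5) — EXIT via top edge, pos 5
Path length (cell visits): 8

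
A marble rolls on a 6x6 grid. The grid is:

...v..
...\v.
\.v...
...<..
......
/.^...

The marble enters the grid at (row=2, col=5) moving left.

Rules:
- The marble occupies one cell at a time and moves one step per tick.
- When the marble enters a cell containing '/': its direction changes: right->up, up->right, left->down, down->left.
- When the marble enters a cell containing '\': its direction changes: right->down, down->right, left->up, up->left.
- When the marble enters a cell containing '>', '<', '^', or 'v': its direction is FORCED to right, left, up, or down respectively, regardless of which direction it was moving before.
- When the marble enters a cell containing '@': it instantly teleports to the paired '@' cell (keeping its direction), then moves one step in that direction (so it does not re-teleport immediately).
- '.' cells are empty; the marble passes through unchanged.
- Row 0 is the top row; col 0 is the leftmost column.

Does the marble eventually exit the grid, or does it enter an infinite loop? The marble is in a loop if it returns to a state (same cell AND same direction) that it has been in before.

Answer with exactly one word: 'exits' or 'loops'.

Answer: loops

Derivation:
Step 1: enter (2,5), '.' pass, move left to (2,4)
Step 2: enter (2,4), '.' pass, move left to (2,3)
Step 3: enter (2,3), '.' pass, move left to (2,2)
Step 4: enter (2,2), 'v' forces left->down, move down to (3,2)
Step 5: enter (3,2), '.' pass, move down to (4,2)
Step 6: enter (4,2), '.' pass, move down to (5,2)
Step 7: enter (5,2), '^' forces down->up, move up to (4,2)
Step 8: enter (4,2), '.' pass, move up to (3,2)
Step 9: enter (3,2), '.' pass, move up to (2,2)
Step 10: enter (2,2), 'v' forces up->down, move down to (3,2)
Step 11: at (3,2) dir=down — LOOP DETECTED (seen before)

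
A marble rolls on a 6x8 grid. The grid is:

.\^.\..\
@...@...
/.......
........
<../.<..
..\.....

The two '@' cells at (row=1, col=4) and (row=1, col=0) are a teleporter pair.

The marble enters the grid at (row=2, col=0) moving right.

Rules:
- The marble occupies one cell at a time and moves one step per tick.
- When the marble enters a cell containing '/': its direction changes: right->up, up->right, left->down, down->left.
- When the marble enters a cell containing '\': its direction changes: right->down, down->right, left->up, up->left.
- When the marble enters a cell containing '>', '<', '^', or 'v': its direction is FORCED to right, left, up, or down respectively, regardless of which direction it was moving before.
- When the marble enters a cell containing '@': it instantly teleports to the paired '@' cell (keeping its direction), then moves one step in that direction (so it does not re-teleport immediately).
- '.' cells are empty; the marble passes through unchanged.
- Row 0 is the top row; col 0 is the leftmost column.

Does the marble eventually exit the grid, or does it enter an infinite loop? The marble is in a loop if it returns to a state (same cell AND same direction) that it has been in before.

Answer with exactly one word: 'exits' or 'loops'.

Step 1: enter (2,0), '/' deflects right->up, move up to (1,0)
Step 2: enter (1,0), '@' teleport (1,0)->(1,4), also enter (1,4), move up to (0,4)
Step 3: enter (0,4), '\' deflects up->left, move left to (0,3)
Step 4: enter (0,3), '.' pass, move left to (0,2)
Step 5: enter (0,2), '^' forces left->up, move up to (-1,2)
Step 6: at (-1,2) — EXIT via top edge, pos 2

Answer: exits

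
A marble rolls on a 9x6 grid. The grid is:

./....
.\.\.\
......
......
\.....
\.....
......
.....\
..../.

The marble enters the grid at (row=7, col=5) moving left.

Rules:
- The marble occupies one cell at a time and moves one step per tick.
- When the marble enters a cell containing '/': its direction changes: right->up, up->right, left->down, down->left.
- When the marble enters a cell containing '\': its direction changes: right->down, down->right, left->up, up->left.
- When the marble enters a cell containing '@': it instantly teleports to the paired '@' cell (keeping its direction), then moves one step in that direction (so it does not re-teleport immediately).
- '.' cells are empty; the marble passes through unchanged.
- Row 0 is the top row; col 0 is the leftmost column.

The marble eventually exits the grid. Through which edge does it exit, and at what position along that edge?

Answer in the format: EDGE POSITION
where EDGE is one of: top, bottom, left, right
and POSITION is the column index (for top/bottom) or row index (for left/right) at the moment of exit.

Step 1: enter (7,5), '\' deflects left->up, move up to (6,5)
Step 2: enter (6,5), '.' pass, move up to (5,5)
Step 3: enter (5,5), '.' pass, move up to (4,5)
Step 4: enter (4,5), '.' pass, move up to (3,5)
Step 5: enter (3,5), '.' pass, move up to (2,5)
Step 6: enter (2,5), '.' pass, move up to (1,5)
Step 7: enter (1,5), '\' deflects up->left, move left to (1,4)
Step 8: enter (1,4), '.' pass, move left to (1,3)
Step 9: enter (1,3), '\' deflects left->up, move up to (0,3)
Step 10: enter (0,3), '.' pass, move up to (-1,3)
Step 11: at (-1,3) — EXIT via top edge, pos 3

Answer: top 3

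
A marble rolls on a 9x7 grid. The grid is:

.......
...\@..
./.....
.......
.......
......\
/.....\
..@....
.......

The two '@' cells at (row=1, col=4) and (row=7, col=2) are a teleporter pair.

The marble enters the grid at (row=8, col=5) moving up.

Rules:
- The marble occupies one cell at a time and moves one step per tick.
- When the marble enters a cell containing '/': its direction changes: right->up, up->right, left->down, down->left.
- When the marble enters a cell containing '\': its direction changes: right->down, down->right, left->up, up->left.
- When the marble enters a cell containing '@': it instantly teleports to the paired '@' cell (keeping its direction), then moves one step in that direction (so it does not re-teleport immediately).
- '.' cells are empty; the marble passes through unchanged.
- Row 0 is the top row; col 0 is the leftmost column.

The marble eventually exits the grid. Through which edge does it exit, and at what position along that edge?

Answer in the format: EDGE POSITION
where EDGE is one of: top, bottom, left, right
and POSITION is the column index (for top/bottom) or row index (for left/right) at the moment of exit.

Answer: top 5

Derivation:
Step 1: enter (8,5), '.' pass, move up to (7,5)
Step 2: enter (7,5), '.' pass, move up to (6,5)
Step 3: enter (6,5), '.' pass, move up to (5,5)
Step 4: enter (5,5), '.' pass, move up to (4,5)
Step 5: enter (4,5), '.' pass, move up to (3,5)
Step 6: enter (3,5), '.' pass, move up to (2,5)
Step 7: enter (2,5), '.' pass, move up to (1,5)
Step 8: enter (1,5), '.' pass, move up to (0,5)
Step 9: enter (0,5), '.' pass, move up to (-1,5)
Step 10: at (-1,5) — EXIT via top edge, pos 5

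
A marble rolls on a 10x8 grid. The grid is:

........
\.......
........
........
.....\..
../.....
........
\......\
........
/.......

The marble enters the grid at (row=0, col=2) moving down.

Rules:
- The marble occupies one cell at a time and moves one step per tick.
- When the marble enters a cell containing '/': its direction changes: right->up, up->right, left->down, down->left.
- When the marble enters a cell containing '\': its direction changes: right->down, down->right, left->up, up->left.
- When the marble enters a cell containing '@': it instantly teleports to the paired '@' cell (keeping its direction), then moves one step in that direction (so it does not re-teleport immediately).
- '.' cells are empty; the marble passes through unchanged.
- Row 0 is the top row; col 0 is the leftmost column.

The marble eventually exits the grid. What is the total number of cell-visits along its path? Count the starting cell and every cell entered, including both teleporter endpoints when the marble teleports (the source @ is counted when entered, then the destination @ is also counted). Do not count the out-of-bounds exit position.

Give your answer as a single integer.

Answer: 8

Derivation:
Step 1: enter (0,2), '.' pass, move down to (1,2)
Step 2: enter (1,2), '.' pass, move down to (2,2)
Step 3: enter (2,2), '.' pass, move down to (3,2)
Step 4: enter (3,2), '.' pass, move down to (4,2)
Step 5: enter (4,2), '.' pass, move down to (5,2)
Step 6: enter (5,2), '/' deflects down->left, move left to (5,1)
Step 7: enter (5,1), '.' pass, move left to (5,0)
Step 8: enter (5,0), '.' pass, move left to (5,-1)
Step 9: at (5,-1) — EXIT via left edge, pos 5
Path length (cell visits): 8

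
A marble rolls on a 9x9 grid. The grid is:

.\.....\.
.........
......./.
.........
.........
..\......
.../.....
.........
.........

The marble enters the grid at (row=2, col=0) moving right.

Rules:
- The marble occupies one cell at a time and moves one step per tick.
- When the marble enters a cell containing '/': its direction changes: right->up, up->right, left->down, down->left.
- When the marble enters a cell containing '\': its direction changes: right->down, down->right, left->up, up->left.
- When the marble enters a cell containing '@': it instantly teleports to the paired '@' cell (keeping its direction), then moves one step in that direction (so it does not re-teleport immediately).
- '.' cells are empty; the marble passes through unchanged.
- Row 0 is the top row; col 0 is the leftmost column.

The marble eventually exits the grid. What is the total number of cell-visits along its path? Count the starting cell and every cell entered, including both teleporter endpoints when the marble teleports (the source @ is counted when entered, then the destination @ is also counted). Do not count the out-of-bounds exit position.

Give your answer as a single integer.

Step 1: enter (2,0), '.' pass, move right to (2,1)
Step 2: enter (2,1), '.' pass, move right to (2,2)
Step 3: enter (2,2), '.' pass, move right to (2,3)
Step 4: enter (2,3), '.' pass, move right to (2,4)
Step 5: enter (2,4), '.' pass, move right to (2,5)
Step 6: enter (2,5), '.' pass, move right to (2,6)
Step 7: enter (2,6), '.' pass, move right to (2,7)
Step 8: enter (2,7), '/' deflects right->up, move up to (1,7)
Step 9: enter (1,7), '.' pass, move up to (0,7)
Step 10: enter (0,7), '\' deflects up->left, move left to (0,6)
Step 11: enter (0,6), '.' pass, move left to (0,5)
Step 12: enter (0,5), '.' pass, move left to (0,4)
Step 13: enter (0,4), '.' pass, move left to (0,3)
Step 14: enter (0,3), '.' pass, move left to (0,2)
Step 15: enter (0,2), '.' pass, move left to (0,1)
Step 16: enter (0,1), '\' deflects left->up, move up to (-1,1)
Step 17: at (-1,1) — EXIT via top edge, pos 1
Path length (cell visits): 16

Answer: 16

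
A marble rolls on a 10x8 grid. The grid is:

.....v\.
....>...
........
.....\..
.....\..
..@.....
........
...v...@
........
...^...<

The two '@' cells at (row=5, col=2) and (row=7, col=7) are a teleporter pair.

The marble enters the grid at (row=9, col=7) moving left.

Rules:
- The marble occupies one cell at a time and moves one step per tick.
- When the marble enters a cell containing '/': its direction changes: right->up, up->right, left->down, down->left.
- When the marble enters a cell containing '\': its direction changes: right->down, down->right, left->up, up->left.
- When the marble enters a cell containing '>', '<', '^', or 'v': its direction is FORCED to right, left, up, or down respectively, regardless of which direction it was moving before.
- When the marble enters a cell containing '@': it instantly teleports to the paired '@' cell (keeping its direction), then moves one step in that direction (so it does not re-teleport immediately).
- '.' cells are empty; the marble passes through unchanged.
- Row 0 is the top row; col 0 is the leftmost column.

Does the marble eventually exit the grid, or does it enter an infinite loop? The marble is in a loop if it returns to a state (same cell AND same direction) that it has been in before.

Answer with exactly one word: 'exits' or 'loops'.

Answer: loops

Derivation:
Step 1: enter (9,7), '<' forces left->left, move left to (9,6)
Step 2: enter (9,6), '.' pass, move left to (9,5)
Step 3: enter (9,5), '.' pass, move left to (9,4)
Step 4: enter (9,4), '.' pass, move left to (9,3)
Step 5: enter (9,3), '^' forces left->up, move up to (8,3)
Step 6: enter (8,3), '.' pass, move up to (7,3)
Step 7: enter (7,3), 'v' forces up->down, move down to (8,3)
Step 8: enter (8,3), '.' pass, move down to (9,3)
Step 9: enter (9,3), '^' forces down->up, move up to (8,3)
Step 10: at (8,3) dir=up — LOOP DETECTED (seen before)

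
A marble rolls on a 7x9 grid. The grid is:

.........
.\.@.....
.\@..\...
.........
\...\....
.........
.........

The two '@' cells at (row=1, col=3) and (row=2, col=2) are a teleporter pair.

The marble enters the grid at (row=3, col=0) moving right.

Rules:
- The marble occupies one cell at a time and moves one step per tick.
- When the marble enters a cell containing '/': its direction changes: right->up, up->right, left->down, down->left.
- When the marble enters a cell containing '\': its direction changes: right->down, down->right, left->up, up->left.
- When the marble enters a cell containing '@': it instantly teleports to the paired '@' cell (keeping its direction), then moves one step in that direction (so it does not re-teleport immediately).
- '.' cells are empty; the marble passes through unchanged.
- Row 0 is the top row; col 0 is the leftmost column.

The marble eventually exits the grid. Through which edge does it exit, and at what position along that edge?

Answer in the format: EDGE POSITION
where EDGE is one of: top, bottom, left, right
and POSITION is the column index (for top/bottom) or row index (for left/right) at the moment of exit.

Answer: right 3

Derivation:
Step 1: enter (3,0), '.' pass, move right to (3,1)
Step 2: enter (3,1), '.' pass, move right to (3,2)
Step 3: enter (3,2), '.' pass, move right to (3,3)
Step 4: enter (3,3), '.' pass, move right to (3,4)
Step 5: enter (3,4), '.' pass, move right to (3,5)
Step 6: enter (3,5), '.' pass, move right to (3,6)
Step 7: enter (3,6), '.' pass, move right to (3,7)
Step 8: enter (3,7), '.' pass, move right to (3,8)
Step 9: enter (3,8), '.' pass, move right to (3,9)
Step 10: at (3,9) — EXIT via right edge, pos 3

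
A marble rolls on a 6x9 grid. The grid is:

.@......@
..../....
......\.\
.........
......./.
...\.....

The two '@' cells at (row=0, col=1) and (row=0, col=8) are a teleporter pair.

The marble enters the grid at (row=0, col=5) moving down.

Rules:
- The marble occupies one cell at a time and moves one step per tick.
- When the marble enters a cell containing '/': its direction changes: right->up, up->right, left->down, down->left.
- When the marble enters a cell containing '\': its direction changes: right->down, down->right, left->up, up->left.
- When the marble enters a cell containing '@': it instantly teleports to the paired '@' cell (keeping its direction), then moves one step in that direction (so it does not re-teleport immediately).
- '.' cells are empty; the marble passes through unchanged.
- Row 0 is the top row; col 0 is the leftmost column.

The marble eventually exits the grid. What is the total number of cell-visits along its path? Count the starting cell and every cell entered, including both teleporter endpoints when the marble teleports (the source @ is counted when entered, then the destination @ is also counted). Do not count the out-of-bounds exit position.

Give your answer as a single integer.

Answer: 6

Derivation:
Step 1: enter (0,5), '.' pass, move down to (1,5)
Step 2: enter (1,5), '.' pass, move down to (2,5)
Step 3: enter (2,5), '.' pass, move down to (3,5)
Step 4: enter (3,5), '.' pass, move down to (4,5)
Step 5: enter (4,5), '.' pass, move down to (5,5)
Step 6: enter (5,5), '.' pass, move down to (6,5)
Step 7: at (6,5) — EXIT via bottom edge, pos 5
Path length (cell visits): 6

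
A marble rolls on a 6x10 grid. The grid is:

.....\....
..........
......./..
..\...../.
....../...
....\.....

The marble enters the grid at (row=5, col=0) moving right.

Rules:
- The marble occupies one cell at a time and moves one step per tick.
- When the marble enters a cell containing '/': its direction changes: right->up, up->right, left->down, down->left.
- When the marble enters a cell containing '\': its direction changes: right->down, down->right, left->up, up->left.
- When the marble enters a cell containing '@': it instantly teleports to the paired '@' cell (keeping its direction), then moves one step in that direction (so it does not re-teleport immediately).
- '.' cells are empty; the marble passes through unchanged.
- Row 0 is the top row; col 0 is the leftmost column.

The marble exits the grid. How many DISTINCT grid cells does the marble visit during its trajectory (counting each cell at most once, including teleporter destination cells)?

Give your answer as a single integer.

Answer: 5

Derivation:
Step 1: enter (5,0), '.' pass, move right to (5,1)
Step 2: enter (5,1), '.' pass, move right to (5,2)
Step 3: enter (5,2), '.' pass, move right to (5,3)
Step 4: enter (5,3), '.' pass, move right to (5,4)
Step 5: enter (5,4), '\' deflects right->down, move down to (6,4)
Step 6: at (6,4) — EXIT via bottom edge, pos 4
Distinct cells visited: 5 (path length 5)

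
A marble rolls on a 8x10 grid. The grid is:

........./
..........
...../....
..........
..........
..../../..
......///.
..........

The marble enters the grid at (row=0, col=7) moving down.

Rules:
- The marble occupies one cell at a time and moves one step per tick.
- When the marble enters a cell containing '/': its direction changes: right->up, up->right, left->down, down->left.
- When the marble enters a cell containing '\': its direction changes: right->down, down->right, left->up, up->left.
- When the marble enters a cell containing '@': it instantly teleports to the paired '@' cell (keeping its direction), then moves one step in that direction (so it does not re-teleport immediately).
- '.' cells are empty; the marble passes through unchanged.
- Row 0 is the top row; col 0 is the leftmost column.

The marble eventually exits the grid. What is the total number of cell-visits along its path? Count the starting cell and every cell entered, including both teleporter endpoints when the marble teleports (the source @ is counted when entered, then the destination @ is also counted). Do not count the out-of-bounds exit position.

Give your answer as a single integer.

Answer: 11

Derivation:
Step 1: enter (0,7), '.' pass, move down to (1,7)
Step 2: enter (1,7), '.' pass, move down to (2,7)
Step 3: enter (2,7), '.' pass, move down to (3,7)
Step 4: enter (3,7), '.' pass, move down to (4,7)
Step 5: enter (4,7), '.' pass, move down to (5,7)
Step 6: enter (5,7), '/' deflects down->left, move left to (5,6)
Step 7: enter (5,6), '.' pass, move left to (5,5)
Step 8: enter (5,5), '.' pass, move left to (5,4)
Step 9: enter (5,4), '/' deflects left->down, move down to (6,4)
Step 10: enter (6,4), '.' pass, move down to (7,4)
Step 11: enter (7,4), '.' pass, move down to (8,4)
Step 12: at (8,4) — EXIT via bottom edge, pos 4
Path length (cell visits): 11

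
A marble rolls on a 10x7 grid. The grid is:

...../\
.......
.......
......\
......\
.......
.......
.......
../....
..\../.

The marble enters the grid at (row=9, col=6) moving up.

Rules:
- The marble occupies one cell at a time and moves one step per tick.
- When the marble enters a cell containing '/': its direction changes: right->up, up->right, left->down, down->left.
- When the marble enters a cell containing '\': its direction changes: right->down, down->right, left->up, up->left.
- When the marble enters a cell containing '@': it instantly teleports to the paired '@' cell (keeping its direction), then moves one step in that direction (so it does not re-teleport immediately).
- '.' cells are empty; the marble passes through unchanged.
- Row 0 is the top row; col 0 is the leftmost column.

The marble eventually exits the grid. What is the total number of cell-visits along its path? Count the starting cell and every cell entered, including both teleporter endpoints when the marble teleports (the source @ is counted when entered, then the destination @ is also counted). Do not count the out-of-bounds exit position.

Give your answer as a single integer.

Step 1: enter (9,6), '.' pass, move up to (8,6)
Step 2: enter (8,6), '.' pass, move up to (7,6)
Step 3: enter (7,6), '.' pass, move up to (6,6)
Step 4: enter (6,6), '.' pass, move up to (5,6)
Step 5: enter (5,6), '.' pass, move up to (4,6)
Step 6: enter (4,6), '\' deflects up->left, move left to (4,5)
Step 7: enter (4,5), '.' pass, move left to (4,4)
Step 8: enter (4,4), '.' pass, move left to (4,3)
Step 9: enter (4,3), '.' pass, move left to (4,2)
Step 10: enter (4,2), '.' pass, move left to (4,1)
Step 11: enter (4,1), '.' pass, move left to (4,0)
Step 12: enter (4,0), '.' pass, move left to (4,-1)
Step 13: at (4,-1) — EXIT via left edge, pos 4
Path length (cell visits): 12

Answer: 12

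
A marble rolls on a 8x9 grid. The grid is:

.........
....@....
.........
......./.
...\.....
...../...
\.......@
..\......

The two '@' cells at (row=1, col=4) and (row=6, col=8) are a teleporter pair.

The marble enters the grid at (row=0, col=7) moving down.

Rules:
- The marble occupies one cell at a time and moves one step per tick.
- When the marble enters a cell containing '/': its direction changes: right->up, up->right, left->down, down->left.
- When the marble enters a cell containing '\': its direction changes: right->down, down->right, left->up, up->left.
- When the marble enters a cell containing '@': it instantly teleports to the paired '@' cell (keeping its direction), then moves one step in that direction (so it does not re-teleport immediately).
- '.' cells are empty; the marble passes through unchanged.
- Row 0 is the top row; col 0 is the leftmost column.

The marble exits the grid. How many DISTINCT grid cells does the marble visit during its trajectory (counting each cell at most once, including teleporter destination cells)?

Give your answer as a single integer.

Step 1: enter (0,7), '.' pass, move down to (1,7)
Step 2: enter (1,7), '.' pass, move down to (2,7)
Step 3: enter (2,7), '.' pass, move down to (3,7)
Step 4: enter (3,7), '/' deflects down->left, move left to (3,6)
Step 5: enter (3,6), '.' pass, move left to (3,5)
Step 6: enter (3,5), '.' pass, move left to (3,4)
Step 7: enter (3,4), '.' pass, move left to (3,3)
Step 8: enter (3,3), '.' pass, move left to (3,2)
Step 9: enter (3,2), '.' pass, move left to (3,1)
Step 10: enter (3,1), '.' pass, move left to (3,0)
Step 11: enter (3,0), '.' pass, move left to (3,-1)
Step 12: at (3,-1) — EXIT via left edge, pos 3
Distinct cells visited: 11 (path length 11)

Answer: 11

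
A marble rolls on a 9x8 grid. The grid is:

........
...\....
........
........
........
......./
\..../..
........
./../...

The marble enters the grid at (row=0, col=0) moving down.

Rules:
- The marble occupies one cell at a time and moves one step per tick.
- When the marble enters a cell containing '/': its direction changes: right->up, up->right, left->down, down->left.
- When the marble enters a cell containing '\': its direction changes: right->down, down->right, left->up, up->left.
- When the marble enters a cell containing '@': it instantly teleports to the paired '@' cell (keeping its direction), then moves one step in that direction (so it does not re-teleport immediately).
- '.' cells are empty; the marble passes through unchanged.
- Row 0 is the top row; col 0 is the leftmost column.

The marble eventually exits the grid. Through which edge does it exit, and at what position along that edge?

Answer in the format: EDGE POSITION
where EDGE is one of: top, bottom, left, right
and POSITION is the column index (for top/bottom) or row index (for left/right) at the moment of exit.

Answer: top 5

Derivation:
Step 1: enter (0,0), '.' pass, move down to (1,0)
Step 2: enter (1,0), '.' pass, move down to (2,0)
Step 3: enter (2,0), '.' pass, move down to (3,0)
Step 4: enter (3,0), '.' pass, move down to (4,0)
Step 5: enter (4,0), '.' pass, move down to (5,0)
Step 6: enter (5,0), '.' pass, move down to (6,0)
Step 7: enter (6,0), '\' deflects down->right, move right to (6,1)
Step 8: enter (6,1), '.' pass, move right to (6,2)
Step 9: enter (6,2), '.' pass, move right to (6,3)
Step 10: enter (6,3), '.' pass, move right to (6,4)
Step 11: enter (6,4), '.' pass, move right to (6,5)
Step 12: enter (6,5), '/' deflects right->up, move up to (5,5)
Step 13: enter (5,5), '.' pass, move up to (4,5)
Step 14: enter (4,5), '.' pass, move up to (3,5)
Step 15: enter (3,5), '.' pass, move up to (2,5)
Step 16: enter (2,5), '.' pass, move up to (1,5)
Step 17: enter (1,5), '.' pass, move up to (0,5)
Step 18: enter (0,5), '.' pass, move up to (-1,5)
Step 19: at (-1,5) — EXIT via top edge, pos 5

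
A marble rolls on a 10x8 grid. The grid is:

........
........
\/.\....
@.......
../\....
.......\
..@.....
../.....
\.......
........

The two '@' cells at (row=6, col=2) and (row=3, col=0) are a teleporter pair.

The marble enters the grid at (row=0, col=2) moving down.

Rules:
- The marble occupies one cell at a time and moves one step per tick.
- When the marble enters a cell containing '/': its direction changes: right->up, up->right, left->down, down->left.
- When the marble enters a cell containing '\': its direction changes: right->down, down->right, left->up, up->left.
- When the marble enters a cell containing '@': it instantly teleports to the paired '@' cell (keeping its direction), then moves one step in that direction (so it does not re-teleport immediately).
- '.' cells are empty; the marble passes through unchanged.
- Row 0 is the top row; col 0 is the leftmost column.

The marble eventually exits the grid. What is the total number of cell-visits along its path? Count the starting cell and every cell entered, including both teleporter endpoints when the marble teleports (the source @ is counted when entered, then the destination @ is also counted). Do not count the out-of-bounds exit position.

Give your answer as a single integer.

Step 1: enter (0,2), '.' pass, move down to (1,2)
Step 2: enter (1,2), '.' pass, move down to (2,2)
Step 3: enter (2,2), '.' pass, move down to (3,2)
Step 4: enter (3,2), '.' pass, move down to (4,2)
Step 5: enter (4,2), '/' deflects down->left, move left to (4,1)
Step 6: enter (4,1), '.' pass, move left to (4,0)
Step 7: enter (4,0), '.' pass, move left to (4,-1)
Step 8: at (4,-1) — EXIT via left edge, pos 4
Path length (cell visits): 7

Answer: 7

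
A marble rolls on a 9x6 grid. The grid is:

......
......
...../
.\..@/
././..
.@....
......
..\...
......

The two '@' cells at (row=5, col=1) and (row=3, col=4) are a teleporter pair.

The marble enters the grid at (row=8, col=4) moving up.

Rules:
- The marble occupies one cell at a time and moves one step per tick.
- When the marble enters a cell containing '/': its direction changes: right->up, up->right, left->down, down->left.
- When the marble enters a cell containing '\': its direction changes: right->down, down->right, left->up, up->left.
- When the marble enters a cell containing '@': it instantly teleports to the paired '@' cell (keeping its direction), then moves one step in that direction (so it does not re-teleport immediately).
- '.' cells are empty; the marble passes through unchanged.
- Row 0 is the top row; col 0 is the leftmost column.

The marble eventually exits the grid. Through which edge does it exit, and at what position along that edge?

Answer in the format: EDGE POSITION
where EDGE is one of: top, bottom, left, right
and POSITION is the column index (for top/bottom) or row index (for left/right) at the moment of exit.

Answer: top 3

Derivation:
Step 1: enter (8,4), '.' pass, move up to (7,4)
Step 2: enter (7,4), '.' pass, move up to (6,4)
Step 3: enter (6,4), '.' pass, move up to (5,4)
Step 4: enter (5,4), '.' pass, move up to (4,4)
Step 5: enter (4,4), '.' pass, move up to (3,4)
Step 6: enter (3,4), '@' teleport (3,4)->(5,1), also enter (5,1), move up to (4,1)
Step 7: enter (4,1), '/' deflects up->right, move right to (4,2)
Step 8: enter (4,2), '.' pass, move right to (4,3)
Step 9: enter (4,3), '/' deflects right->up, move up to (3,3)
Step 10: enter (3,3), '.' pass, move up to (2,3)
Step 11: enter (2,3), '.' pass, move up to (1,3)
Step 12: enter (1,3), '.' pass, move up to (0,3)
Step 13: enter (0,3), '.' pass, move up to (-1,3)
Step 14: at (-1,3) — EXIT via top edge, pos 3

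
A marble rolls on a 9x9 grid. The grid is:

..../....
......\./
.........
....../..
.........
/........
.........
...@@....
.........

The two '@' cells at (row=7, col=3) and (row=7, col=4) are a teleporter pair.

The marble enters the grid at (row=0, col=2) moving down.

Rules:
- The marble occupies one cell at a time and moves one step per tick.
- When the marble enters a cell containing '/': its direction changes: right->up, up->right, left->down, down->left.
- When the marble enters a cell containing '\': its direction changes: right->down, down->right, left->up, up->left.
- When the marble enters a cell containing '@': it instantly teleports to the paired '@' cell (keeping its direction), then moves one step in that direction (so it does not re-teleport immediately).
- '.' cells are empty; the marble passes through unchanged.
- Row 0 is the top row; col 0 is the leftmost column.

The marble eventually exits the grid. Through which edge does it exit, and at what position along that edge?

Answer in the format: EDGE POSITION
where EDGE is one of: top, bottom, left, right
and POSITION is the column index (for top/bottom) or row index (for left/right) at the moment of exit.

Answer: bottom 2

Derivation:
Step 1: enter (0,2), '.' pass, move down to (1,2)
Step 2: enter (1,2), '.' pass, move down to (2,2)
Step 3: enter (2,2), '.' pass, move down to (3,2)
Step 4: enter (3,2), '.' pass, move down to (4,2)
Step 5: enter (4,2), '.' pass, move down to (5,2)
Step 6: enter (5,2), '.' pass, move down to (6,2)
Step 7: enter (6,2), '.' pass, move down to (7,2)
Step 8: enter (7,2), '.' pass, move down to (8,2)
Step 9: enter (8,2), '.' pass, move down to (9,2)
Step 10: at (9,2) — EXIT via bottom edge, pos 2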